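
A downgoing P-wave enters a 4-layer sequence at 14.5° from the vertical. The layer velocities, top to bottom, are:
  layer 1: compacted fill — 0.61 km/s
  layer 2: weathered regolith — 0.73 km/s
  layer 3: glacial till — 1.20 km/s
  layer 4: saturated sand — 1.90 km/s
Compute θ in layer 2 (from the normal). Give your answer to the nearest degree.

17°

Snell's law across each interface conserves sin θ / V, so sin θ_2 = V_2·sin θ₁/V₁.
sin θ_2 = 0.73 × sin 14.5° / 0.61 = 0.2996.
θ_2 = 17.44° from the vertical.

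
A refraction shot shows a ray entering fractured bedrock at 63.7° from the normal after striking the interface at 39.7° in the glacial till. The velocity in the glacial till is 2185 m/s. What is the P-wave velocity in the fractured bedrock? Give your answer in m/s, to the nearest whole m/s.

3067 m/s

Snell's law: sin 39.7°/V₁ = sin 63.7°/V₂.
V₂ = V₁·sin 63.7°/sin 39.7° = 2185 × 1.4035 = 3066.56 m/s.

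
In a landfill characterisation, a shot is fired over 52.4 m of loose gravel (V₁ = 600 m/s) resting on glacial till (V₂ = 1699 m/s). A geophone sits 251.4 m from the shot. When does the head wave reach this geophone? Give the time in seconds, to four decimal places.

t = x/V₂ + 2h·√(V₂²−V₁²)/(V₁V₂).
√(V₂²−V₁²) = √(1699²−600²) = 1589.5 m/s; delay term = 2·52.4·1589.5/(600·1699) = 0.16341 s.
t = 251.4/1699 + 0.16341 = 0.31138 s.

0.3114 s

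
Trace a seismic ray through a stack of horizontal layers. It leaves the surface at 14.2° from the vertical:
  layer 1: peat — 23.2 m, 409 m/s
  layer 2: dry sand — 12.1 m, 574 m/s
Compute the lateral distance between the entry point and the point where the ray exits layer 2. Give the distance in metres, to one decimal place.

10.3 m

p = sin θ₁/V₁ = sin 14.2°/409 = 5.9977e-04 s/m is conserved through the stack.
Layer 1: θ = 14.20°; offset = 23.2·tan 14.20° = 5.871 m.
Layer 2: sin θ = p·574 = 0.3443 → θ = 20.14°; offset = 12.1·tan 20.14° = 4.437 m.
Total horizontal offset = 10.307 m.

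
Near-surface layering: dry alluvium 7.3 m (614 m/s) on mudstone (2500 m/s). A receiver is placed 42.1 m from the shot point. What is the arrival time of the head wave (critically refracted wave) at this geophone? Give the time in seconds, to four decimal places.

θ_c = arcsin(V₁/V₂) = arcsin(614/2500) = 14.22°, cos θ_c = 0.9694.
Intercept time tᵢ = 2h cos θ_c / V₁ = 2·7.3·0.9694/614 = 0.02305 s.
t = x/V₂ + tᵢ = 42.1/2500 + 0.02305 = 0.03989 s.

0.0399 s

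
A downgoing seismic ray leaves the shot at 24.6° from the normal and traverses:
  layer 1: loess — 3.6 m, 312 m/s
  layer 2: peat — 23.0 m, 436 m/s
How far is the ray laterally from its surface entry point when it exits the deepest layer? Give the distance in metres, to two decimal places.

18.10 m

Ray parameter p = sin 24.6° / 312 m/s = 1.3342e-03 s/m.
Layer 1: θ = 24.60°; offset = 3.6·tan 24.60° = 1.6482 m.
Layer 2: sin θ = p·436 = 0.5817 → θ = 35.57°; offset = 23.0·tan 35.57° = 16.4494 m.
Σ offsets = 18.0976 m.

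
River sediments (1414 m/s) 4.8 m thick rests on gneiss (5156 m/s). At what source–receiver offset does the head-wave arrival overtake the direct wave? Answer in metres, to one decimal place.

θ_c = arcsin(1414/5156) = 15.92°, so cos θ_c = 0.9617 and tᵢ = 2h cos θ_c/V₁ = 0.0065 s.
At crossover x/V₁ = x/V₂ + tᵢ ⇒ x = tᵢ/(1/V₁ − 1/V₂) = 0.00653/(7.0721e-04 − 1.9395e-04) = 12.72 m.

12.7 m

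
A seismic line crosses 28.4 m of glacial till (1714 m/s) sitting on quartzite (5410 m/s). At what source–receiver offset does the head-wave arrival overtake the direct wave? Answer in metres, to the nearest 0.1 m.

θ_c = arcsin(1714/5410) = 18.47°, so cos θ_c = 0.9485 and tᵢ = 2h cos θ_c/V₁ = 0.0314 s.
At crossover x/V₁ = x/V₂ + tᵢ ⇒ x = tᵢ/(1/V₁ − 1/V₂) = 0.03143/(5.8343e-04 − 1.8484e-04) = 78.86 m.

78.9 m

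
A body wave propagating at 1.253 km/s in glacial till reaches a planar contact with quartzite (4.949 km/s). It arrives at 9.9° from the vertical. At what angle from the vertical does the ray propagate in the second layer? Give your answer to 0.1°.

sin θ₁/V₁ = sin θ₂/V₂ ⇒ sin θ₂ = 4.949·sin 9.9°/1.253 = 4.949·0.1719/1.253 = 0.6791.
θ₂ = arcsin 0.6791 = 42.77° from the normal.

42.8°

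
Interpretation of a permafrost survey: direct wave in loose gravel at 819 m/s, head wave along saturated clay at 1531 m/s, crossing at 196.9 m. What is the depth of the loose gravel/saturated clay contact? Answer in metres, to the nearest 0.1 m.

54.2 m

h = (x_cross/2)·√((V₂−V₁)/(V₂+V₁)).
(V₂−V₁)/(V₂+V₁) = (1531−819)/(1531+819) = 0.3030; √ = 0.5504.
h = (196.9/2)·0.5504 = 54.19 m.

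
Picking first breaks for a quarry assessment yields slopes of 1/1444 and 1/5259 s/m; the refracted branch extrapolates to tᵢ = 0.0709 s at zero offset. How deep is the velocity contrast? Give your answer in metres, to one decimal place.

53.2 m

θ_c = arcsin(1444/5259) = 15.94°; cos θ_c = 0.9616.
tᵢ = 2h cos θ_c/V₁ ⇒ h = tᵢ·V₁/(2 cos θ_c) = 0.0709·1444/(2·0.9616) = 53.24 m.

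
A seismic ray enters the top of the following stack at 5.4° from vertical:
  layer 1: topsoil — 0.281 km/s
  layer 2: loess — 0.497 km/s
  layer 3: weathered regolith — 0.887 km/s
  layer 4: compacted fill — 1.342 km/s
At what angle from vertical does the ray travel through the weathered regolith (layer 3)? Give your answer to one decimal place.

17.3°

Ray parameter p = sin 5.4° / 0.281 = 3.3491e-01 s/km.
sin θ_3 = p·V_3 = 3.3491e-01 × 0.887 = 0.2971.
θ_3 = 17.28° from the vertical.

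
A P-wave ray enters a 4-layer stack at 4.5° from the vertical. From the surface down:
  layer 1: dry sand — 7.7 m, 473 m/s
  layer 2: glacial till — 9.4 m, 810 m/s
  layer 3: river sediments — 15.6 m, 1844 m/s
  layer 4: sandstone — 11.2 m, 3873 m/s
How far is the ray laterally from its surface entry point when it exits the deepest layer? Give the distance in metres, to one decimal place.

16.3 m

p = sin θ₁/V₁ = sin 4.5°/473 = 1.6588e-04 s/m is conserved through the stack.
Layer 1: θ = 4.50°; offset = 7.7·tan 4.50° = 0.606 m.
Layer 2: sin θ = p·810 = 0.1344 → θ = 7.72°; offset = 9.4·tan 7.72° = 1.275 m.
Layer 3: sin θ = p·1844 = 0.3059 → θ = 17.81°; offset = 15.6·tan 17.81° = 5.012 m.
Layer 4: sin θ = p·3873 = 0.6424 → θ = 39.97°; offset = 11.2·tan 39.97° = 9.389 m.
Total horizontal offset = 16.282 m.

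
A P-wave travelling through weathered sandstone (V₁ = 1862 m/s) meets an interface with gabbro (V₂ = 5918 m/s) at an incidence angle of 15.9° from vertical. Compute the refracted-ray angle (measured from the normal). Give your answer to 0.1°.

60.5°

sin θ₁/V₁ = sin θ₂/V₂ ⇒ sin θ₂ = 5918·sin 15.9°/1862 = 5918·0.2740/1862 = 0.8707.
θ₂ = sin⁻¹(0.8707) = 60.54° (from vertical).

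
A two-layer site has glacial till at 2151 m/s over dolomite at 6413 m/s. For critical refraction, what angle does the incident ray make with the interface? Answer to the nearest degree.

Critical incidence: sin θ_c = V₁/V₂ = 2151/6413 = 0.3354.
θ_c = arcsin 0.3354 = 19.60°.
Measured from the interface: 90° − 19.60° = 70.40°.

70°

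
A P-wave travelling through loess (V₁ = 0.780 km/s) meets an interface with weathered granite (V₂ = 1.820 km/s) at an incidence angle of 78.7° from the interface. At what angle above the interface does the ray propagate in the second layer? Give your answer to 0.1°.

62.8°

Convert to the normal: θ₁ = 90° − 78.7° = 11.3°.
Snell's law: sin θ₂ = (V₂/V₁)·sin θ₁ = (1.820/0.780)·sin 11.3° = 0.4572.
θ₂ = arcsin 0.4572 = 27.21° from the normal.
From the interface: 90° − 27.21° = 62.79°.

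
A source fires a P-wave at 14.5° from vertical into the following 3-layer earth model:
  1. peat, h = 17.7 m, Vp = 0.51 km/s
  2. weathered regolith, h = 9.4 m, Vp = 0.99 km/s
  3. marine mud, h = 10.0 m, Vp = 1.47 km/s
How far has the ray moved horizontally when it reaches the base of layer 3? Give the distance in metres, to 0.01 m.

20.23 m

Ray parameter p = sin 14.5° / 0.51 km/s = 4.9094e-01 s/km.
Layer 1: θ = 14.50°; offset = 17.7·tan 14.50° = 4.5775 m.
Layer 2: sin θ = p·0.99 = 0.4860 → θ = 29.08°; offset = 9.4·tan 29.08° = 5.2277 m.
Layer 3: sin θ = p·1.47 = 0.7217 → θ = 46.19°; offset = 10.0·tan 46.19° = 10.4256 m.
Total horizontal offset = 20.2308 m.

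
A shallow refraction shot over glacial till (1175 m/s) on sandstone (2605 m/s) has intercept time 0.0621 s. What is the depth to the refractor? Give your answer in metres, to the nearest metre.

41 m

h = tᵢ·V₁·V₂ / (2·√(V₂²−V₁²)).
√(V₂²−V₁²) = √(2605² − 1175²) = 2325.0 m/s.
h = 0.0621 s × 1175 × 2605 / (2 × 2325.0) = 40.88 m.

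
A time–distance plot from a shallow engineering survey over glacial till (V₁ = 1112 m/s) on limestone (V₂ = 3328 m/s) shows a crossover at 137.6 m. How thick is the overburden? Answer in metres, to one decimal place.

48.6 m

h = (x_cross/2)·√((V₂−V₁)/(V₂+V₁)).
(V₂−V₁)/(V₂+V₁) = (3328−1112)/(3328+1112) = 0.4991; √ = 0.7065.
h = (137.6/2)·0.7065 = 48.61 m.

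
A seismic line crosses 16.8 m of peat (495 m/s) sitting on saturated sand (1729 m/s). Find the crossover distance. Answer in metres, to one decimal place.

45.1 m

x_cross = 2h·√((V₂+V₁)/(V₂−V₁)).
(V₂+V₁)/(V₂−V₁) = (1729+495)/(1729−495) = 1.8023; √ = 1.3425.
x_cross = 2·16.8·1.3425 = 45.11 m.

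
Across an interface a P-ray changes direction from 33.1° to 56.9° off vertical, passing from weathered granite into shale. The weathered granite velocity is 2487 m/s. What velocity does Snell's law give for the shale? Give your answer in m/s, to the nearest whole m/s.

3815 m/s

Snell's law: sin 33.1°/V₁ = sin 56.9°/V₂.
V₂ = V₁·sin 56.9°/sin 33.1° = 2487 × 1.5340 = 3815.05 m/s.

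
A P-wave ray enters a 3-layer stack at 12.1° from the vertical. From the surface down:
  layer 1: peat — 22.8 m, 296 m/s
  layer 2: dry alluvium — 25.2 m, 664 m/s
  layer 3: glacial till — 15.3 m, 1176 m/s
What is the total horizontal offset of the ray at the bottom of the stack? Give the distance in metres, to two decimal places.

41.33 m

p = sin θ₁/V₁ = sin 12.1°/296 = 7.0817e-04 s/m is conserved through the stack.
Layer 1: θ = 12.10°; offset = 22.8·tan 12.10° = 4.8879 m.
Layer 2: sin θ = p·664 = 0.4702 → θ = 28.05°; offset = 25.2·tan 28.05° = 13.4267 m.
Layer 3: sin θ = p·1176 = 0.8328 → θ = 56.39°; offset = 15.3·tan 56.39° = 23.0182 m.
Total horizontal offset = 41.3328 m.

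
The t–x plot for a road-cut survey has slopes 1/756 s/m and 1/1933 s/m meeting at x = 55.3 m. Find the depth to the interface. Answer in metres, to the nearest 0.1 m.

18.3 m

x_cross = 2h·√((V₂+V₁)/(V₂−V₁)) → h = x_cross / (2·√((V₂+V₁)/(V₂−V₁))).
√((V₂+V₁)/(V₂−V₁)) = √((1933+756)/(1933−756)) = 1.5115.
h = 55.3 / (2·1.5115) = 18.29 m.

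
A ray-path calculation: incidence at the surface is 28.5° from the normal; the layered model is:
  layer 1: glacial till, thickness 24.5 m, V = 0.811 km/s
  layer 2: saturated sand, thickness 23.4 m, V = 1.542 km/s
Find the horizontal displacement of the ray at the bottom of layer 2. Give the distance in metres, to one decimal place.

63.8 m

p = sin θ₁/V₁ = sin 28.5°/0.811 = 5.8836e-01 s/km is conserved through the stack.
Layer 1: θ = 28.50°; offset = 24.5·tan 28.50° = 13.302 m.
Layer 2: sin θ = p·1.542 = 0.9072 → θ = 65.13°; offset = 23.4·tan 65.13° = 50.475 m.
Total horizontal offset = 63.778 m.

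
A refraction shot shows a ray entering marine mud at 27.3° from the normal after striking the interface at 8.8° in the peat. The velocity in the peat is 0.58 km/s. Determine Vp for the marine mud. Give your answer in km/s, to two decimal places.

sin 8.8° = 0.1530; sin 27.3° = 0.4586.
V₂ = V₁·(sin θ₂/sin θ₁) = 0.58·(0.4586/0.1530) = 1.74 km/s.

1.74 km/s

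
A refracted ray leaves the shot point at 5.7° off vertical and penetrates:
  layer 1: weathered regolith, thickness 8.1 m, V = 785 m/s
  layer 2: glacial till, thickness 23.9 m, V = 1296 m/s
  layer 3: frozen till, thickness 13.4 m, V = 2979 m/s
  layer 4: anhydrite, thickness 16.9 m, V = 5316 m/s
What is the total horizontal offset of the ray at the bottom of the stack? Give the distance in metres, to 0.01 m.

25.59 m

Apply Snell's law at each interface; in layer i the horizontal offset is hᵢ·tan θᵢ.
Layer 1: θ = 5.70°; offset = 8.1·tan 5.70° = 0.8085 m.
Layer 2: sin θ = 1296·sin 5.7°/785 = 0.1640, θ = 9.44°; offset = 23.9·tan 9.44° = 3.9727 m.
Layer 3: sin θ = 2979·sin 5.7°/785 = 0.3769, θ = 22.14°; offset = 13.4·tan 22.14° = 5.4527 m.
Layer 4: sin θ = 5316·sin 5.7°/785 = 0.6726, θ = 42.27°; offset = 16.9·tan 42.27° = 15.3602 m.
Total horizontal offset = 25.5941 m.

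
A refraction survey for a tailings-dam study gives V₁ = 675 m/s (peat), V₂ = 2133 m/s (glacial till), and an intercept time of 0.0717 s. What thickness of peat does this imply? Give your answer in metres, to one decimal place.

h = tᵢ·V₁·V₂ / (2·√(V₂²−V₁²)).
√(V₂²−V₁²) = √(2133² − 675²) = 2023.4 m/s.
h = 0.0717 s × 675 × 2133 / (2 × 2023.4) = 25.51 m.

25.5 m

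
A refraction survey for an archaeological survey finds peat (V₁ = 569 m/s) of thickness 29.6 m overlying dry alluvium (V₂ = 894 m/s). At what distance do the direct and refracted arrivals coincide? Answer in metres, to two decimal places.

125.60 m

θ_c = arcsin(569/894) = 39.53°, so cos θ_c = 0.7713 and tᵢ = 2h cos θ_c/V₁ = 0.0802 s.
At crossover x/V₁ = x/V₂ + tᵢ ⇒ x = tᵢ/(1/V₁ − 1/V₂) = 0.08025/(1.7575e-03 − 1.1186e-03) = 125.60 m.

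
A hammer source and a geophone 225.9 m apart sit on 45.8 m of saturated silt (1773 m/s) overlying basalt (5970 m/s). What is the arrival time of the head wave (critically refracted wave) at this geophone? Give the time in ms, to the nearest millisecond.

87 ms

t = x/V₂ + 2h·√(V₂²−V₁²)/(V₁V₂).
√(V₂²−V₁²) = √(5970²−1773²) = 5700.6 m/s; delay term = 2·45.8·5700.6/(1773·5970) = 0.04933 s.
t = 225.9/5970 + 0.04933 = 0.08717 s.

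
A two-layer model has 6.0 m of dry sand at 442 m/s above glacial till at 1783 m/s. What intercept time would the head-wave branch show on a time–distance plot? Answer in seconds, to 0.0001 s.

0.0263 s

θ_c = arcsin(V₁/V₂) = arcsin(442/1783) = 14.35°; cos θ_c = 0.9688.
tᵢ = 2h·cos θ_c / V₁ = 2·6.0·0.9688 / 442 = 0.02630 s.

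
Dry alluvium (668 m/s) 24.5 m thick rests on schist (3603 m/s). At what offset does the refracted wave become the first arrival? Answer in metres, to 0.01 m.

x_cross = 2h·√((V₂+V₁)/(V₂−V₁)).
(V₂+V₁)/(V₂−V₁) = (3603+668)/(3603−668) = 1.4552; √ = 1.2063.
x_cross = 2·24.5·1.2063 = 59.11 m.

59.11 m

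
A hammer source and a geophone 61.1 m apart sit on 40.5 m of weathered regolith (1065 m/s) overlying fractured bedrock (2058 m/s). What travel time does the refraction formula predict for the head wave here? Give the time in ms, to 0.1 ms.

94.8 ms

t = x/V₂ + 2h·√(V₂²−V₁²)/(V₁V₂).
√(V₂²−V₁²) = √(2058²−1065²) = 1761.0 m/s; delay term = 2·40.5·1761.0/(1065·2058) = 0.06508 s.
t = 61.1/2058 + 0.06508 = 0.09477 s.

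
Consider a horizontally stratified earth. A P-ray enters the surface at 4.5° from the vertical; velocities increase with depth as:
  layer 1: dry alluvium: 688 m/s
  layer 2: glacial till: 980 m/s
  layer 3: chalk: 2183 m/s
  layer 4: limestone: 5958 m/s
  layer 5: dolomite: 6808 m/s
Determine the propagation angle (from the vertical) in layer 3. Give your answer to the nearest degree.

14°

Snell's law across each interface conserves sin θ / V, so sin θ_3 = V_3·sin θ₁/V₁.
sin θ_3 = 2183 × sin 4.5° / 688 = 0.2489.
θ_3 = 14.42° from the vertical.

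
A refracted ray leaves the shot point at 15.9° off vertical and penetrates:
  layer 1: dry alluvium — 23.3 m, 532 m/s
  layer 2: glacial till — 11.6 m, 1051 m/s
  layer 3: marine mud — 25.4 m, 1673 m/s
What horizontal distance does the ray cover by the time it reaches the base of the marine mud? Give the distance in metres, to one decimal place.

57.2 m

p = sin θ₁/V₁ = sin 15.9°/532 = 5.1496e-04 s/m is conserved through the stack.
Layer 1: θ = 15.90°; offset = 23.3·tan 15.90° = 6.637 m.
Layer 2: sin θ = p·1051 = 0.5412 → θ = 32.77°; offset = 11.6·tan 32.77° = 7.466 m.
Layer 3: sin θ = p·1673 = 0.8615 → θ = 59.49°; offset = 25.4·tan 59.49° = 43.101 m.
Total horizontal offset = 57.205 m.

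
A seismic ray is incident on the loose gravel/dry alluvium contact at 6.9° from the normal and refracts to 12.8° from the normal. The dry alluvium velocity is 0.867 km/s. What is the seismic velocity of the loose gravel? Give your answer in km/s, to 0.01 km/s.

0.47 km/s

sin 6.9° = 0.1201; sin 12.8° = 0.2215.
V₁ = V₂·(sin θ₁/sin θ₂) = 0.867·(0.1201/0.2215) = 0.47 km/s.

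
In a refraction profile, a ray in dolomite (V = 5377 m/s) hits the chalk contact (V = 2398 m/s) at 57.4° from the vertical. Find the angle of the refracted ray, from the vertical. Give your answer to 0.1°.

sin θ₁/V₁ = sin θ₂/V₂ ⇒ sin θ₂ = 2398·sin 57.4°/5377 = 2398·0.8425/5377 = 0.3757.
θ₂ = arcsin 0.3757 = 22.07° from the normal.

22.1°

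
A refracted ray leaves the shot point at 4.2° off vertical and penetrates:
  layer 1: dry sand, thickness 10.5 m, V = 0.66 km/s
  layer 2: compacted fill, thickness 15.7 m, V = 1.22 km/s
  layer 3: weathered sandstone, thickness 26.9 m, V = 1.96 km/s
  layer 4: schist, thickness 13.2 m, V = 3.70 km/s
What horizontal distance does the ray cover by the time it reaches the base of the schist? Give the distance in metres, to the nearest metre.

Apply Snell's law at each interface; in layer i the horizontal offset is hᵢ·tan θᵢ.
Layer 1: θ = 4.20°; offset = 10.5·tan 4.20° = 0.771 m.
Layer 2: sin θ = 1.22·sin 4.2°/0.66 = 0.1354, θ = 7.78°; offset = 15.7·tan 7.78° = 2.145 m.
Layer 3: sin θ = 1.96·sin 4.2°/0.66 = 0.2175, θ = 12.56°; offset = 26.9·tan 12.56° = 5.994 m.
Layer 4: sin θ = 3.70·sin 4.2°/0.66 = 0.4106, θ = 24.24°; offset = 13.2·tan 24.24° = 5.944 m.
Total horizontal offset = 14.854 m.

15 m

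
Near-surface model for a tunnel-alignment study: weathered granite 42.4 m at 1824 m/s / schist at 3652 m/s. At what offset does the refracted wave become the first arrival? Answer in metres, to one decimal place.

146.8 m

x_cross = 2h·√((V₂+V₁)/(V₂−V₁)).
(V₂+V₁)/(V₂−V₁) = (3652+1824)/(3652−1824) = 2.9956; √ = 1.7308.
x_cross = 2·42.4·1.7308 = 146.77 m.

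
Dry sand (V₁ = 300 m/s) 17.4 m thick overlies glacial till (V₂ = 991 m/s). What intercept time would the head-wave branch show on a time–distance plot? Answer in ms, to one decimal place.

110.6 ms

θ_c = arcsin(V₁/V₂) = arcsin(300/991) = 17.62°; cos θ_c = 0.9531.
tᵢ = 2h·cos θ_c / V₁ = 2·17.4·0.9531 / 300 = 0.11056 s.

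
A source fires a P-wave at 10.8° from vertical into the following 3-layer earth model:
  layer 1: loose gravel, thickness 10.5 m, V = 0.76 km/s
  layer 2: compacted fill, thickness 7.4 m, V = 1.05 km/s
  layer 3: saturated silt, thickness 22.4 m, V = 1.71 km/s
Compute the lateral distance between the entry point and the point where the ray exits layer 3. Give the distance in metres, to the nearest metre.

14 m

Ray parameter p = sin 10.8° / 0.76 km/s = 2.4655e-01 s/km.
Layer 1: θ = 10.80°; offset = 10.5·tan 10.80° = 2.003 m.
Layer 2: sin θ = p·1.05 = 0.2589 → θ = 15.00°; offset = 7.4·tan 15.00° = 1.983 m.
Layer 3: sin θ = p·1.71 = 0.4216 → θ = 24.94°; offset = 22.4·tan 24.94° = 10.415 m.
Total horizontal offset = 14.401 m.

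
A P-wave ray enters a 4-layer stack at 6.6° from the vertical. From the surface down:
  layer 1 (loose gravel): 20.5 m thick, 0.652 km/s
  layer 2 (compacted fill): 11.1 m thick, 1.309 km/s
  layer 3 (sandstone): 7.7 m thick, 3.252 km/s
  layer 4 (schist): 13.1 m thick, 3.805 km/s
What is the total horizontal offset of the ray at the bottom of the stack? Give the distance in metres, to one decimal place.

Ray parameter p = sin 6.6° / 0.652 km/s = 1.7628e-01 s/km.
Layer 1: θ = 6.60°; offset = 20.5·tan 6.60° = 2.372 m.
Layer 2: sin θ = p·1.309 = 0.2308 → θ = 13.34°; offset = 11.1·tan 13.34° = 2.632 m.
Layer 3: sin θ = p·3.252 = 0.5733 → θ = 34.98°; offset = 7.7·tan 34.98° = 5.387 m.
Layer 4: sin θ = p·3.805 = 0.6708 → θ = 42.13°; offset = 13.1·tan 42.13° = 11.847 m.
Σ offsets = 22.239 m.

22.2 m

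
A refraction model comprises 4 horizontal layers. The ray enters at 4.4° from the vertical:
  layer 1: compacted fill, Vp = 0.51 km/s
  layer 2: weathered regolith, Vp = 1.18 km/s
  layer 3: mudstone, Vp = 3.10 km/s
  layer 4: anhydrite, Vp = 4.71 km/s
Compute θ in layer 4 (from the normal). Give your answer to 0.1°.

45.1°

Snell's law across each interface conserves sin θ / V, so sin θ_4 = V_4·sin θ₁/V₁.
sin θ_4 = 4.71 × sin 4.4° / 0.51 = 0.7085.
θ_4 = 45.11° from the vertical.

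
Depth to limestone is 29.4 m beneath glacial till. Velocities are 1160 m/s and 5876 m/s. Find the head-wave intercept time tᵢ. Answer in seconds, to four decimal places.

θ_c = arcsin(V₁/V₂) = arcsin(1160/5876) = 11.39°; cos θ_c = 0.9803.
tᵢ = 2h·cos θ_c / V₁ = 2·29.4·0.9803 / 1160 = 0.04969 s.

0.0497 s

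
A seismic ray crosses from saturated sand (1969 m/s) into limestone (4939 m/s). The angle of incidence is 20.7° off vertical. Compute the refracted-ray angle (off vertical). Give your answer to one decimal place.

62.5°

sin θ₁/V₁ = sin θ₂/V₂ ⇒ sin θ₂ = 4939·sin 20.7°/1969 = 4939·0.3535/1969 = 0.8866.
θ₂ = sin⁻¹(0.8866) = 62.46° (from vertical).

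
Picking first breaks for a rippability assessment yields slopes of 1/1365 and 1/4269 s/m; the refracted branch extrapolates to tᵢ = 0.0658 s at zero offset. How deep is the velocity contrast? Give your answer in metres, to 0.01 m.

47.40 m

θ_c = arcsin(1365/4269) = 18.65°; cos θ_c = 0.9475.
tᵢ = 2h cos θ_c/V₁ ⇒ h = tᵢ·V₁/(2 cos θ_c) = 0.0658·1365/(2·0.9475) = 47.40 m.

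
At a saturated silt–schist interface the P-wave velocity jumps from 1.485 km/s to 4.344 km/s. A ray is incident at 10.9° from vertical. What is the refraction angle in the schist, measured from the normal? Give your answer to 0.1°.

33.6°

Snell's law: sin θ₂ = (V₂/V₁)·sin θ₁ = (4.344/1.485)·sin 10.9° = 0.5532.
θ₂ = arcsin 0.5532 = 33.58° from the normal.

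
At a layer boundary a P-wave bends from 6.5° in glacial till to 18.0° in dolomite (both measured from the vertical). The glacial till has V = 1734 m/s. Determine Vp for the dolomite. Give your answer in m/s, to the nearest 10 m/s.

4730 m/s

sin 6.5° = 0.1132; sin 18.0° = 0.3090.
V₂ = V₁·(sin θ₂/sin θ₁) = 1734·(0.3090/0.1132) = 4733.39 m/s.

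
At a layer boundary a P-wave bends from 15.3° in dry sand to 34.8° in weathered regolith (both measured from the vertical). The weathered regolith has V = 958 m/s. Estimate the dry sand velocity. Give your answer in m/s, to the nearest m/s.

443 m/s

Snell's law: sin 15.3°/V₁ = sin 34.8°/V₂.
V₁ = V₂·sin 15.3°/sin 34.8° = 958 × 0.4624 = 442.94 m/s.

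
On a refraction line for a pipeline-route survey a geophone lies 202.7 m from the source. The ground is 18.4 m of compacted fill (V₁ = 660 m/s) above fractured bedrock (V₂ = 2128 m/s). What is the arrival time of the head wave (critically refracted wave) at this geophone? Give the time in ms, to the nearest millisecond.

t = x/V₂ + 2h·√(V₂²−V₁²)/(V₁V₂).
√(V₂²−V₁²) = √(2128²−660²) = 2023.1 m/s; delay term = 2·18.4·2023.1/(660·2128) = 0.05301 s.
t = 202.7/2128 + 0.05301 = 0.14826 s.

148 ms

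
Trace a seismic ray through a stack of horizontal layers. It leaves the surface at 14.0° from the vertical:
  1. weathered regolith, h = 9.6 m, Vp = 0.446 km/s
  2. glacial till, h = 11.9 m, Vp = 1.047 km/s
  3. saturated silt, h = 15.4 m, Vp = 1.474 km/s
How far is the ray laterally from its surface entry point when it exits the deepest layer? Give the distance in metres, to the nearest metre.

31 m

Apply Snell's law at each interface; in layer i the horizontal offset is hᵢ·tan θᵢ.
Layer 1: θ = 14.00°; offset = 9.6·tan 14.00° = 2.394 m.
Layer 2: sin θ = 1.047·sin 14.0°/0.446 = 0.5679, θ = 34.61°; offset = 11.9·tan 34.61° = 8.211 m.
Layer 3: sin θ = 1.474·sin 14.0°/0.446 = 0.7995, θ = 53.09°; offset = 15.4·tan 53.09° = 20.500 m.
Σ offsets = 31.105 m.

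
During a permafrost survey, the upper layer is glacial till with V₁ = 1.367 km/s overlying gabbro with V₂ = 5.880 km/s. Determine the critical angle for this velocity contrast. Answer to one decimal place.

At critical incidence the refracted ray runs along the interface (θ₂ = 90°), so sin θ_c = V₁/V₂.
θ_c = arcsin(1.367/5.880) = arcsin 0.2325 = 13.44°.

13.4°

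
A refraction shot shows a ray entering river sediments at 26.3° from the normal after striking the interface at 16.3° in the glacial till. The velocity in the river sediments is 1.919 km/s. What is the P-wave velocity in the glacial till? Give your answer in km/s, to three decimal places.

Snell's law: sin 16.3°/V₁ = sin 26.3°/V₂.
V₁ = V₂·sin 16.3°/sin 26.3° = 1.919 × 0.6335 = 1.216 km/s.

1.216 km/s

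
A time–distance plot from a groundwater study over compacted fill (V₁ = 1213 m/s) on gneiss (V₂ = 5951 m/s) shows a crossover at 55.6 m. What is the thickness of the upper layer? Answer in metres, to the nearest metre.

h = (x_cross/2)·√((V₂−V₁)/(V₂+V₁)).
(V₂−V₁)/(V₂+V₁) = (5951−1213)/(5951+1213) = 0.6614; √ = 0.8132.
h = (55.6/2)·0.8132 = 22.61 m.

23 m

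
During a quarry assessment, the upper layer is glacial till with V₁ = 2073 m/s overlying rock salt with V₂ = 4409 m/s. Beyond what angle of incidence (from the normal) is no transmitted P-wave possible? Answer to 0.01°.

At critical incidence the refracted ray runs along the interface (θ₂ = 90°), so sin θ_c = V₁/V₂.
θ_c = arcsin(2073/4409) = arcsin 0.4702 = 28.05°.

28.05°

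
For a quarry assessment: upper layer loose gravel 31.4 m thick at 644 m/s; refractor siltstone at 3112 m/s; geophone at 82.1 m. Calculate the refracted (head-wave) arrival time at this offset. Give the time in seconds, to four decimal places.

t = x/V₂ + 2h·√(V₂²−V₁²)/(V₁V₂).
√(V₂²−V₁²) = √(3112²−644²) = 3044.6 m/s; delay term = 2·31.4·3044.6/(644·3112) = 0.09540 s.
t = 82.1/3112 + 0.09540 = 0.12179 s.

0.1218 s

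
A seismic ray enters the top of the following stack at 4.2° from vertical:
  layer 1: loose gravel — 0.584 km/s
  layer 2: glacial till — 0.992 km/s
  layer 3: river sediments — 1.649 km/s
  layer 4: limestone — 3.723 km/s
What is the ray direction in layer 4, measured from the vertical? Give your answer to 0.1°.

Ray parameter p = sin 4.2° / 0.584 = 1.2541e-01 s/km.
sin θ_4 = p·V_4 = 1.2541e-01 × 3.723 = 0.4669.
θ_4 = 27.83° from the vertical.

27.8°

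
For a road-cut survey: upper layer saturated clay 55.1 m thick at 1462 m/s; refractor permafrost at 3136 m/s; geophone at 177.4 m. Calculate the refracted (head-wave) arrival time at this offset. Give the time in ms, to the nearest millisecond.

123 ms

t = x/V₂ + 2h·√(V₂²−V₁²)/(V₁V₂).
√(V₂²−V₁²) = √(3136²−1462²) = 2774.4 m/s; delay term = 2·55.1·2774.4/(1462·3136) = 0.06668 s.
t = 177.4/3136 + 0.06668 = 0.12325 s.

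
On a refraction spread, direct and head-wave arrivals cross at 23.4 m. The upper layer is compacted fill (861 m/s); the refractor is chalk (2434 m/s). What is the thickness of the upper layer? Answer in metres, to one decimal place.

8.1 m

h = (x_cross/2)·√((V₂−V₁)/(V₂+V₁)).
(V₂−V₁)/(V₂+V₁) = (2434−861)/(2434+861) = 0.4774; √ = 0.6909.
h = (23.4/2)·0.6909 = 8.08 m.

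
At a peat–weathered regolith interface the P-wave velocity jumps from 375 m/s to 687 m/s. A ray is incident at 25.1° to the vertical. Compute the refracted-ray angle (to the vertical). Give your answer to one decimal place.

sin θ₁/V₁ = sin θ₂/V₂ ⇒ sin θ₂ = 687·sin 25.1°/375 = 687·0.4242/375 = 0.7771.
θ₂ = sin⁻¹(0.7771) = 51.00° (from vertical).

51.0°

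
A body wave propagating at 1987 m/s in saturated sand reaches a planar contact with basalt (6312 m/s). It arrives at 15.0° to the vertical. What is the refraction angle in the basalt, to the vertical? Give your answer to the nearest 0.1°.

55.3°

sin θ₁/V₁ = sin θ₂/V₂ ⇒ sin θ₂ = 6312·sin 15.0°/1987 = 6312·0.2588/1987 = 0.8222.
θ₂ = sin⁻¹(0.8222) = 55.30° (from vertical).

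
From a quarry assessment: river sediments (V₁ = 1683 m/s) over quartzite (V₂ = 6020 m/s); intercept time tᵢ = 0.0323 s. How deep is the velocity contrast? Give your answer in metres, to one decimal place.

θ_c = arcsin(1683/6020) = 16.23°; cos θ_c = 0.9601.
tᵢ = 2h cos θ_c/V₁ ⇒ h = tᵢ·V₁/(2 cos θ_c) = 0.0323·1683/(2·0.9601) = 28.31 m.

28.3 m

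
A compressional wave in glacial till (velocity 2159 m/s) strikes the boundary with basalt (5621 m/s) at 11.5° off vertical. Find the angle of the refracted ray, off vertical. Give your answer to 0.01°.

31.27°

sin θ₁/V₁ = sin θ₂/V₂ ⇒ sin θ₂ = 5621·sin 11.5°/2159 = 5621·0.1994/2159 = 0.5191.
θ₂ = arcsin 0.5191 = 31.27° from the normal.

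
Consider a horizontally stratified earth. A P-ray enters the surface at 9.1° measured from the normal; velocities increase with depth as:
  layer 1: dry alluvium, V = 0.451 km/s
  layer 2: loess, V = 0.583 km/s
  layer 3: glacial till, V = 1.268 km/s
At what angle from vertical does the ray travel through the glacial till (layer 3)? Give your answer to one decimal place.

Ray parameter p = sin 9.1° / 0.451 = 3.5068e-01 s/km.
sin θ_3 = p·V_3 = 3.5068e-01 × 1.268 = 0.4447.
θ_3 = arcsin 0.4447 = 26.40°.

26.4°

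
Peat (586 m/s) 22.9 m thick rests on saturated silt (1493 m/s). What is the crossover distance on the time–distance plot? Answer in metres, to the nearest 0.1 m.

69.3 m

x_cross = 2h·√((V₂+V₁)/(V₂−V₁)).
(V₂+V₁)/(V₂−V₁) = (1493+586)/(1493−586) = 2.2922; √ = 1.5140.
x_cross = 2·22.9·1.5140 = 69.34 m.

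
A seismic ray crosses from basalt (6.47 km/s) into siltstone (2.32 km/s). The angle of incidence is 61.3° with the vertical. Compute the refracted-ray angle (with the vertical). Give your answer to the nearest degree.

Snell's law: sin θ₂ = (V₂/V₁)·sin θ₁ = (2.32/6.47)·sin 61.3° = 0.3145.
θ₂ = sin⁻¹(0.3145) = 18.33° (from vertical).

18°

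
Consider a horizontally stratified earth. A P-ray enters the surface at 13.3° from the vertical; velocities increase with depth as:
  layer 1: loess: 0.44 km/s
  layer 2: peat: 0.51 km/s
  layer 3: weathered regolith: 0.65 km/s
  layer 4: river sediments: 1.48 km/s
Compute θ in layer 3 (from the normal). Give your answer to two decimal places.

19.87°

Ray parameter p = sin 13.3° / 0.44 = 5.2284e-01 s/km.
sin θ_3 = p·V_3 = 5.2284e-01 × 0.65 = 0.3398.
θ_3 = 19.87° from the vertical.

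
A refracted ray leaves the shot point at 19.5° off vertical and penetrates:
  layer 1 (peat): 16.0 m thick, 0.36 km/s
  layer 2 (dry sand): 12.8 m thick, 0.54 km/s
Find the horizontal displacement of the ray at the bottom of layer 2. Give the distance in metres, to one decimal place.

13.1 m

Apply Snell's law at each interface; in layer i the horizontal offset is hᵢ·tan θᵢ.
Layer 1: θ = 19.50°; offset = 16.0·tan 19.50° = 5.666 m.
Layer 2: sin θ = 0.54·sin 19.5°/0.36 = 0.5007, θ = 30.05°; offset = 12.8·tan 30.05° = 7.404 m.
Total horizontal offset = 13.070 m.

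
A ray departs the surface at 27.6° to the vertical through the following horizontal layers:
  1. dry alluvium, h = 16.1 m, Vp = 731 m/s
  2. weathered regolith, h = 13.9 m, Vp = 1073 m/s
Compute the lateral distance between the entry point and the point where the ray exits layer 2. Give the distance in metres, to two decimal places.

p = sin θ₁/V₁ = sin 27.6°/731 = 6.3378e-04 s/m is conserved through the stack.
Layer 1: θ = 27.60°; offset = 16.1·tan 27.60° = 8.4169 m.
Layer 2: sin θ = p·1073 = 0.6801 → θ = 42.85°; offset = 13.9·tan 42.85° = 12.8930 m.
Σ offsets = 21.3099 m.

21.31 m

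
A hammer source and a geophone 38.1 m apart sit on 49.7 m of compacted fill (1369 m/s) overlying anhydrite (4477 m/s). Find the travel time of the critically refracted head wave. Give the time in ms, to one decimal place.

77.6 ms

θ_c = arcsin(V₁/V₂) = arcsin(1369/4477) = 17.81°, cos θ_c = 0.9521.
Intercept time tᵢ = 2h cos θ_c / V₁ = 2·49.7·0.9521/1369 = 0.06913 s.
t = x/V₂ + tᵢ = 38.1/4477 + 0.06913 = 0.07764 s.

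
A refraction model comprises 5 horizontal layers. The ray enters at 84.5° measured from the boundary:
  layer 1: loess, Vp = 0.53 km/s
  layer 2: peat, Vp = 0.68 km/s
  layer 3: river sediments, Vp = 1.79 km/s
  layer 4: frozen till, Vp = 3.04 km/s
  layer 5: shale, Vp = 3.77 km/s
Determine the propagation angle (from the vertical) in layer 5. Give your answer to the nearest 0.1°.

From the normal: θ₁ = 90° − 84.5° = 5.5°.
Snell's law across each interface conserves sin θ / V, so sin θ_5 = V_5·sin θ₁/V₁.
sin θ_5 = 3.77 × sin 5.5° / 0.53 = 0.6818.
θ_5 = 42.98° from the vertical.

43.0°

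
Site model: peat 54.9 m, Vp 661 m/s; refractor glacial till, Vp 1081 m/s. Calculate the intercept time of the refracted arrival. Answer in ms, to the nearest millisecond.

tᵢ = 2h·√(V₂²−V₁²)/(V₁V₂).
√(V₂²−V₁²) = √(1081²−661²) = 855.4 m/s.
tᵢ = 2·54.9·855.4/(661·1081) = 0.13144 s.

131 ms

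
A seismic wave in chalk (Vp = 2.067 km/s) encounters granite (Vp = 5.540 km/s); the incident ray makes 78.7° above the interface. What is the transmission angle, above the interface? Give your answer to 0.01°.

58.32°

Angle from the normal: 90° − 78.7° = 11.3°.
sin θ₁/V₁ = sin θ₂/V₂ ⇒ sin θ₂ = 5.540·sin 11.3°/2.067 = 5.540·0.1959/2.067 = 0.5252.
θ₂ = arcsin 0.5252 = 31.68° from the normal.
From the interface: 90° − 31.68° = 58.32°.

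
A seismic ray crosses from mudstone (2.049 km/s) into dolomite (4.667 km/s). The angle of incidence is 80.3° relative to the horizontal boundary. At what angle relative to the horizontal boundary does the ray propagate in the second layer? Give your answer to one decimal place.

Convert to the normal: θ₁ = 90° − 80.3° = 9.7°.
sin θ₁/V₁ = sin θ₂/V₂ ⇒ sin θ₂ = 4.667·sin 9.7°/2.049 = 4.667·0.1685/2.049 = 0.3838.
θ₂ = sin⁻¹(0.3838) = 22.57° (from vertical).
From the interface: 90° − 22.57° = 67.43°.

67.4°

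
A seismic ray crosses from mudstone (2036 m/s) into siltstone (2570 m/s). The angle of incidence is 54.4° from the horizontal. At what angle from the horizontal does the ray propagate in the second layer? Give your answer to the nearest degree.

Angle from the normal: 90° − 54.4° = 35.6°.
Snell's law: sin θ₂ = (V₂/V₁)·sin θ₁ = (2570/2036)·sin 35.6° = 0.7348.
θ₂ = sin⁻¹(0.7348) = 47.29° (from vertical).
From the interface: 90° − 47.29° = 42.71°.

43°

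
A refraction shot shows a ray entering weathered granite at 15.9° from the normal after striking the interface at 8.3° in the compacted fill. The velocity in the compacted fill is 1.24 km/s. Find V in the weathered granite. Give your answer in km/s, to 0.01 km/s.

sin 8.3° = 0.1444; sin 15.9° = 0.2740.
V₂ = V₁·(sin θ₂/sin θ₁) = 1.24·(0.2740/0.1444) = 2.35 km/s.

2.35 km/s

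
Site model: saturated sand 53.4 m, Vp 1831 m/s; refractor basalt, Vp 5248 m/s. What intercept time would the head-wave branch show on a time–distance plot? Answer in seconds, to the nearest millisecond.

tᵢ = 2h·√(V₂²−V₁²)/(V₁V₂).
√(V₂²−V₁²) = √(5248²−1831²) = 4918.2 m/s.
tᵢ = 2·53.4·4918.2/(1831·5248) = 0.05466 s.

0.055 s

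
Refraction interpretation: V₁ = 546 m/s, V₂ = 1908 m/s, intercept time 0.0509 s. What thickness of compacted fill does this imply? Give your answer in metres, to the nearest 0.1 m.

14.5 m

h = tᵢ·V₁·V₂ / (2·√(V₂²−V₁²)).
√(V₂²−V₁²) = √(1908² − 546²) = 1828.2 m/s.
h = 0.0509 s × 546 × 1908 / (2 × 1828.2) = 14.50 m.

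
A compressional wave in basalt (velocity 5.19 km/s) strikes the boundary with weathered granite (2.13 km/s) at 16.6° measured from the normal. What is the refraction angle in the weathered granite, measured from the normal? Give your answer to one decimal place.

6.7°

sin θ₁/V₁ = sin θ₂/V₂ ⇒ sin θ₂ = 2.13·sin 16.6°/5.19 = 2.13·0.2857/5.19 = 0.1172.
θ₂ = sin⁻¹(0.1172) = 6.73° (from vertical).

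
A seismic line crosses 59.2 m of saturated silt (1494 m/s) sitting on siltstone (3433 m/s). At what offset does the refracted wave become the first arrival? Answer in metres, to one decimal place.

x_cross = 2h·√((V₂+V₁)/(V₂−V₁)).
(V₂+V₁)/(V₂−V₁) = (3433+1494)/(3433−1494) = 2.5410; √ = 1.5941.
x_cross = 2·59.2·1.5941 = 188.74 m.

188.7 m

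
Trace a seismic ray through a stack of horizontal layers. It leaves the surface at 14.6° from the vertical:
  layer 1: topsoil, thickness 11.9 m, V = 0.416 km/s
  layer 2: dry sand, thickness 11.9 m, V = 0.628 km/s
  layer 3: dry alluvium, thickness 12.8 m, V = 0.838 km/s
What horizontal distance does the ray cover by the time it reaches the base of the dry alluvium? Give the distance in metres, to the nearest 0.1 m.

Apply Snell's law at each interface; in layer i the horizontal offset is hᵢ·tan θᵢ.
Layer 1: θ = 14.60°; offset = 11.9·tan 14.60° = 3.100 m.
Layer 2: sin θ = 0.628·sin 14.6°/0.416 = 0.3805, θ = 22.37°; offset = 11.9·tan 22.37° = 4.897 m.
Layer 3: sin θ = 0.838·sin 14.6°/0.416 = 0.5078, θ = 30.52°; offset = 12.8·tan 30.52° = 7.544 m.
Σ offsets = 15.541 m.

15.5 m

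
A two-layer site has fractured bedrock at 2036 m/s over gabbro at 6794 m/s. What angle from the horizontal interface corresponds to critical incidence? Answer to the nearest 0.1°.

72.6°

Critical incidence: sin θ_c = V₁/V₂ = 2036/6794 = 0.2997.
θ_c = arcsin 0.2997 = 17.44°.
Measured from the interface: 90° − 17.44° = 72.56°.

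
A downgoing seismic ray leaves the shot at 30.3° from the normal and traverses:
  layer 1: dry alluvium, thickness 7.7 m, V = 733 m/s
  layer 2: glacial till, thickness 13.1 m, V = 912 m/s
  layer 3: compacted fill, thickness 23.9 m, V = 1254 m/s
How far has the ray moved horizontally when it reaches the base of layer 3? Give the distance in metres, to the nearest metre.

p = sin θ₁/V₁ = sin 30.3°/733 = 6.8831e-04 s/m is conserved through the stack.
Layer 1: θ = 30.30°; offset = 7.7·tan 30.30° = 4.500 m.
Layer 2: sin θ = p·912 = 0.6277 → θ = 38.88°; offset = 13.1·tan 38.88° = 10.564 m.
Layer 3: sin θ = p·1254 = 0.8631 → θ = 59.67°; offset = 23.9·tan 59.67° = 40.851 m.
Total horizontal offset = 55.915 m.

56 m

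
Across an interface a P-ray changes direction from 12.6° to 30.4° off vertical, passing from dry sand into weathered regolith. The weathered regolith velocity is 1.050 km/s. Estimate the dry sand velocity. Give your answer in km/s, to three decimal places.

sin 12.6° = 0.2181; sin 30.4° = 0.5060.
V₁ = V₂·(sin θ₁/sin θ₂) = 1.050·(0.2181/0.5060) = 0.453 km/s.

0.453 km/s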